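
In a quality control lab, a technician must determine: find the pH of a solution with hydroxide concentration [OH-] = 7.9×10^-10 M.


pOH = -log10([OH-]) = -log10(7.9×10^-10)
= 10 - log10(7.9) = 9.1
pH = 14 - pOH = 14 - 9.1 = 4.9

4.9


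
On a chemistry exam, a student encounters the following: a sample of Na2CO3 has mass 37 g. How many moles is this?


M(Na2CO3) = 105.99 g/mol
n = mass/M = 37/105.99 = 0.3491 mol

0.3491 mol


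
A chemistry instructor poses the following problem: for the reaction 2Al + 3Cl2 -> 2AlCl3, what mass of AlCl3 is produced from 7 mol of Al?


Mole ratio AlCl3:Al = 2:2
n(AlCl3) = 7 × 2/2 = 7.000 mol
mass = 7.000 × 133.33 = 933.31 g

933.31 g


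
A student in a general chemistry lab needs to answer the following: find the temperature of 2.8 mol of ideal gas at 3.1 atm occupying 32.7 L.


PV = nRT  (R = 0.08206 L·atm/(mol·K))
T = PV/(nR) = 3.1×32.7/(2.8×0.08206)
= 101.37/0.229768
= 441.18 K

441.18 K


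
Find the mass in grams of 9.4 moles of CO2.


M(CO2) = 44.01 g/mol
mass = n × M = 9.4 × 44.01 = 413.69 g

413.69 g


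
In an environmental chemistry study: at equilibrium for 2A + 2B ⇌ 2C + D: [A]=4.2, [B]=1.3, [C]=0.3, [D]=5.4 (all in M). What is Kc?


Kc = [C]^2[D]/([A]^2[B]^2)
= (0.3^2 × 5.4^1)/(4.2^2 × 1.3^2)
= 0.486/29.8116
= 0.01630

0.01630


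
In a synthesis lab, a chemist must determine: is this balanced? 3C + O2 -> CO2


Equation: 3C + O2 -> CO2
Check atoms: C: 3≠1, O: 2=2
Not balanced

No, not balanced


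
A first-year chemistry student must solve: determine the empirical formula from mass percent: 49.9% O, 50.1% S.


Assume 100 g sample. Moles of each element:
  O: 49.9/16.0 = 3.119 mol
  S: 50.1/32.07 = 1.562 mol
Divide by smallest (1.562):
  O: 3.119/1.562 = 2.0
  S: 1.562/1.562 = 1.0
Empirical formula: SO2

SO2


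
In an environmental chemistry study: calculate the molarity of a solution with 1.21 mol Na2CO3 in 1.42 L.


M = n/V = 1.21/1.42 = 0.852 mol/L

0.852 M


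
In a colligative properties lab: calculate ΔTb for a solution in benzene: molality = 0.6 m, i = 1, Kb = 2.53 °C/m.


ΔTb = Kb × m × i
= 2.53 × 0.6 × 1
= 1.518 °C

1.518 °C


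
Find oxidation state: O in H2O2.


Peroxide: O is -1
Oxidation number: -1

-1


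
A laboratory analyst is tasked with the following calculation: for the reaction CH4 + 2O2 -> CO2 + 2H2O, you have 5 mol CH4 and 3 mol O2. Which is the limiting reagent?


Mole ratio available / coefficient:
  CH4: 5/1 = 5.000
  O2: 3/2 = 1.500
Smaller ratio is limiting.

O2


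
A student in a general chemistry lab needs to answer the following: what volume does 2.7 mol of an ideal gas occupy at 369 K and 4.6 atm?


PV = nRT  (R = 0.08206 L·atm/(mol·K))
V = nRT/P = 2.7×0.08206×369/4.6
= 17.773 L

17.773 L


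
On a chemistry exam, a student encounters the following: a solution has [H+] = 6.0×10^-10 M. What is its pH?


pH = -log10([H+]) = -log10(6.0×10^-10)
= 10 - log10(6.0)
= 10 - 0.78
= 9.22

9.22


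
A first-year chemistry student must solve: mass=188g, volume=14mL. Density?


ρ = mass/volume
= 188/14
= 13.429 g/mL

13.429 g/mL


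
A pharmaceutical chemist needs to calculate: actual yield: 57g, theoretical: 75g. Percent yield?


% yield = actual/theoretical × 100
= 57/75 × 100
= 76.0%

76.0%


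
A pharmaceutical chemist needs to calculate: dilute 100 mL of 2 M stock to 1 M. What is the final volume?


C1V1 = C2V2
2 × 100 = 1 × V2
V2 = 200/1 = 200.0 mL

200.0 mL


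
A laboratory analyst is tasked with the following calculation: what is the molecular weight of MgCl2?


M(MgCl2) = 1×24.31 + 2×35.45
= 24.31 + 70.9
= 95.21 g/mol

95.21 g/mol


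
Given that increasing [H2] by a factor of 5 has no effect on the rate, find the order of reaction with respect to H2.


rate ∝ [H2]^n
rate ∝ [H2]^0
Order in H2: 0

0


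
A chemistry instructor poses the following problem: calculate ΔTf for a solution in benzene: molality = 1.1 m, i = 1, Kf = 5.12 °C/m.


ΔTf = Kf × m × i
= 5.12 × 1.1 × 1
= 5.632 °C

5.632 °C


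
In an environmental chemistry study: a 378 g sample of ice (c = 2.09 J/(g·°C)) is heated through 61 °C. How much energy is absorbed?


q = mcΔT = 378 × 2.09 × 61
= 48191.22 J

48191.22 J


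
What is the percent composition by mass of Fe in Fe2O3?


M(Fe2O3) = 2×55.85 + 3×16.0 = 159.70 g/mol
Mass of Fe = 2 × 55.85 = 111.70 g/mol
% Fe = 111.70/159.70 × 100 = 69.94%

69.94%


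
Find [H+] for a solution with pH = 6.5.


[H+] = 10^(-pH) = 10^(-6.5)
= 3.16×10^-7 M

3.16×10^-7 M


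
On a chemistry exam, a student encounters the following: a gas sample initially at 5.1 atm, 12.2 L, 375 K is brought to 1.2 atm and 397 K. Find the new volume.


P1V1/T1 = P2V2/T2
V2 = P1V1T2/(T1P2)
= 5.1×12.2×397/(375×1.2)
= 54.892 L

54.892 L


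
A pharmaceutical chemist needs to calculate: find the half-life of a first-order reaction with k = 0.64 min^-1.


t½ = ln2/k = 0.693147/(0.64 min^-1)
= 1.083 min

1.083 min


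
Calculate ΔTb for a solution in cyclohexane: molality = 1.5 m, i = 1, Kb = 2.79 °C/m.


ΔTb = Kb × m × i
= 2.79 × 1.5 × 1
= 4.185 °C

4.185 °C


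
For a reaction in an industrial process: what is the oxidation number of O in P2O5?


O is usually -2
Oxidation number: -2

-2


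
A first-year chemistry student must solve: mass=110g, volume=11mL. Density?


ρ = mass/volume
= 110/11
= 10.0 g/mL

10.0 g/mL


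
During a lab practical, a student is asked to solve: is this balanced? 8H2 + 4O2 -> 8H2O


Equation: 8H2 + 4O2 -> 8H2O
Check atoms: H: 16=16, O: 8=8
Balanced

Yes, balanced


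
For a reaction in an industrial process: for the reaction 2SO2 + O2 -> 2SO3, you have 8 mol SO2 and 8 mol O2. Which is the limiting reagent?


Mole ratio available / coefficient:
  SO2: 8/2 = 4.000
  O2: 8/1 = 8.000
Smaller ratio is limiting.

SO2


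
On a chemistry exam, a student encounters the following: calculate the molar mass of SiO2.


M(SiO2) = 1×28.09 + 2×16.0
= 28.09 + 32.0
= 60.09 g/mol

60.09 g/mol


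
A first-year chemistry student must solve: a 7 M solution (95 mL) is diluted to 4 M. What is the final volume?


C1V1 = C2V2
7 × 95 = 4 × V2
V2 = 665/4 = 166.25 mL

166.25 mL


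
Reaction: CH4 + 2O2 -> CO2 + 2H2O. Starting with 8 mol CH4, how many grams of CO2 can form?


Mole ratio CO2:CH4 = 1:1
n(CO2) = 8 × 1/1 = 8.000 mol
mass = 8.000 × 44.01 = 352.08 g

352.08 g


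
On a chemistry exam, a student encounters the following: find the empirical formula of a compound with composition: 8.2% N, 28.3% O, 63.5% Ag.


Assume 100 g sample. Moles of each element:
  N: 8.2/14.01 = 0.585 mol
  O: 28.3/16.0 = 1.769 mol
  Ag: 63.5/107.87 = 0.589 mol
Divide by smallest (0.585):
  N: 0.585/0.585 = 1.0
  O: 1.769/0.585 = 3.02
  Ag: 0.589/0.585 = 1.01
Empirical formula: AgNO3

AgNO3


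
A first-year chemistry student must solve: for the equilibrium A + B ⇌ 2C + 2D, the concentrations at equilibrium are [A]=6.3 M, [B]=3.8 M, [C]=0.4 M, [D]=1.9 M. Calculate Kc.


Kc = [C]^2[D]^2/([A][B])
= (0.4^2 × 1.9^2)/(6.3^1 × 3.8^1)
= 0.5776/23.94
= 0.02413

0.02413


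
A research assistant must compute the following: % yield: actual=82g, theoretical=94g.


% yield = actual/theoretical × 100
= 82/94 × 100
= 87.23%

87.23%


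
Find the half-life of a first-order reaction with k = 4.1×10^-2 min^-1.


t½ = ln2/k = 0.693147/(4.1×10^-2 min^-1)
= 16.91 min

16.91 min


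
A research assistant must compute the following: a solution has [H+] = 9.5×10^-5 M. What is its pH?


pH = -log10([H+]) = -log10(9.5×10^-5)
= 5 - log10(9.5)
= 5 - 0.98
= 4.02

4.02


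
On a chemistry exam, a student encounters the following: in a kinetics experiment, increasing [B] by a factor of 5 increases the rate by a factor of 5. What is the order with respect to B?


rate ∝ [B]^n
5^n = 5 → n = 1
Order in B: 1

1


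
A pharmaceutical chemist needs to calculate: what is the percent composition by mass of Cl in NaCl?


M(NaCl) = 1×22.99 + 1×35.45 = 58.44 g/mol
Mass of Cl = 1 × 35.45 = 35.45 g/mol
% Cl = 35.45/58.44 × 100 = 60.66%

60.66%


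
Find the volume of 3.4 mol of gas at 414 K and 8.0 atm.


PV = nRT  (R = 0.08206 L·atm/(mol·K))
V = nRT/P = 3.4×0.08206×414/8.0
= 14.438 L

14.438 L


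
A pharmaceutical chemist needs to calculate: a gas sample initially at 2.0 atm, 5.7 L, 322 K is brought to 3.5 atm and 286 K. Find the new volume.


P1V1/T1 = P2V2/T2
V2 = P1V1T2/(T1P2)
= 2.0×5.7×286/(322×3.5)
= 2.893 L

2.893 L


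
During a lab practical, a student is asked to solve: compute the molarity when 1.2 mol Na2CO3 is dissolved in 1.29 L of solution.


M = n/V = 1.2/1.29 = 0.930 mol/L

0.930 M


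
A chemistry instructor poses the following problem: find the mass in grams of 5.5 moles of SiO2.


M(SiO2) = 60.09 g/mol
mass = n × M = 5.5 × 60.09 = 330.50 g

330.50 g


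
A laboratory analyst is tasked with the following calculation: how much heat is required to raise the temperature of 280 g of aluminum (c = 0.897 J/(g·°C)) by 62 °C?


q = mcΔT = 280 × 0.897 × 62
= 15571.92 J

15571.92 J


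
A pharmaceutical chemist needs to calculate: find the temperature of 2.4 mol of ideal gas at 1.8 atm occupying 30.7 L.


PV = nRT  (R = 0.08206 L·atm/(mol·K))
T = PV/(nR) = 1.8×30.7/(2.4×0.08206)
= 55.26/0.196944
= 280.59 K

280.59 K


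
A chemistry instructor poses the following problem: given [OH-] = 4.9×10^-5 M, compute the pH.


pOH = -log10([OH-]) = -log10(4.9×10^-5)
= 5 - log10(4.9) = 4.31
pH = 14 - pOH = 14 - 4.31 = 9.69

9.69


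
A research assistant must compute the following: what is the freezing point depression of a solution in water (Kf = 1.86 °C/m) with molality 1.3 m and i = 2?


ΔTf = Kf × m × i
= 1.86 × 1.3 × 2
= 4.836 °C

4.836 °C


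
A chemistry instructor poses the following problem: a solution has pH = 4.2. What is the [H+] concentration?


[H+] = 10^(-pH) = 10^(-4.2)
= 6.31×10^-5 M

6.31×10^-5 M


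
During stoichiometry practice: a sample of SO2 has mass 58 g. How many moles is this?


M(SO2) = 64.07 g/mol
n = mass/M = 58/64.07 = 0.9053 mol

0.9053 mol


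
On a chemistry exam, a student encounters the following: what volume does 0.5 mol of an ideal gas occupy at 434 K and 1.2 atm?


PV = nRT  (R = 0.08206 L·atm/(mol·K))
V = nRT/P = 0.5×0.08206×434/1.2
= 14.839 L

14.839 L


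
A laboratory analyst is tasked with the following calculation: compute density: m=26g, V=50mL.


ρ = mass/volume
= 26/50
= 0.52 g/mL

0.52 g/mL


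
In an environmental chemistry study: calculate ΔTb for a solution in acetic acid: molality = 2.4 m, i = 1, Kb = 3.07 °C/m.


ΔTb = Kb × m × i
= 3.07 × 2.4 × 1
= 7.368 °C

7.368 °C


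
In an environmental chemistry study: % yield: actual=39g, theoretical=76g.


% yield = actual/theoretical × 100
= 39/76 × 100
= 51.32%

51.32%


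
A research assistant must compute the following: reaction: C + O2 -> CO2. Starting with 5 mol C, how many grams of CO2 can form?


Mole ratio CO2:C = 1:1
n(CO2) = 5 × 1/1 = 5.000 mol
mass = 5.000 × 44.01 = 220.05 g

220.05 g


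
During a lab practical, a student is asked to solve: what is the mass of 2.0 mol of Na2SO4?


M(Na2SO4) = 142.05 g/mol
mass = n × M = 2.0 × 142.05 = 284.10 g

284.10 g


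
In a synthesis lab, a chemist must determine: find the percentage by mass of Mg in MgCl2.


M(MgCl2) = 1×24.31 + 2×35.45 = 95.21 g/mol
Mass of Mg = 1 × 24.31 = 24.31 g/mol
% Mg = 24.31/95.21 × 100 = 25.53%

25.53%


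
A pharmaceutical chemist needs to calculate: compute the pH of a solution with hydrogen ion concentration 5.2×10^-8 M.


pH = -log10([H+]) = -log10(5.2×10^-8)
= 8 - log10(5.2)
= 8 - 0.72
= 7.28

7.28


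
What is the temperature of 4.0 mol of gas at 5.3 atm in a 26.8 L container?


PV = nRT  (R = 0.08206 L·atm/(mol·K))
T = PV/(nR) = 5.3×26.8/(4.0×0.08206)
= 142.04/0.328240
= 432.73 K

432.73 K


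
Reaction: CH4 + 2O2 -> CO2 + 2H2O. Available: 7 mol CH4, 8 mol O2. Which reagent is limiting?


Mole ratio available / coefficient:
  CH4: 7/1 = 7.000
  O2: 8/2 = 4.000
Smaller ratio is limiting.

O2


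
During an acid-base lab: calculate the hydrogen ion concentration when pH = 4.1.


[H+] = 10^(-pH) = 10^(-4.1)
= 7.94×10^-5 M

7.94×10^-5 M


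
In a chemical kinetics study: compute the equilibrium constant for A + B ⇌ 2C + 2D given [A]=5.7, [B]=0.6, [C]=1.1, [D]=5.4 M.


Kc = [C]^2[D]^2/([A][B])
= (1.1^2 × 5.4^2)/(5.7^1 × 0.6^1)
= 35.2836/3.42
= 10.32

10.32


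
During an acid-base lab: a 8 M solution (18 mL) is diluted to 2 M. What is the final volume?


C1V1 = C2V2
8 × 18 = 2 × V2
V2 = 144/2 = 72.0 mL

72.0 mL


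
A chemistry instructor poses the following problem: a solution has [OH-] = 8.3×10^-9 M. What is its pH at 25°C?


pOH = -log10([OH-]) = -log10(8.3×10^-9)
= 9 - log10(8.3) = 8.08
pH = 14 - pOH = 14 - 8.08 = 5.92

5.92


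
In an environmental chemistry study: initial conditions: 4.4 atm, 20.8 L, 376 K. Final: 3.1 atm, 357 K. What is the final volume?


P1V1/T1 = P2V2/T2
V2 = P1V1T2/(T1P2)
= 4.4×20.8×357/(376×3.1)
= 28.031 L

28.031 L


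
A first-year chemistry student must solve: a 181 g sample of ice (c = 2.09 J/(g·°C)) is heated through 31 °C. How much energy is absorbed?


q = mcΔT = 181 × 2.09 × 31
= 11726.99 J

11726.99 J


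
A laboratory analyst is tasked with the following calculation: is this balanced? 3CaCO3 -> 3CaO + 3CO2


Equation: 3CaCO3 -> 3CaO + 3CO2
Check atoms: C: 3=3, Ca: 3=3, O: 9=9
Balanced

Yes, balanced


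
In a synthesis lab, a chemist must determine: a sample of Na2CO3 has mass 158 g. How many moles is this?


M(Na2CO3) = 105.99 g/mol
n = mass/M = 158/105.99 = 1.4907 mol

1.4907 mol


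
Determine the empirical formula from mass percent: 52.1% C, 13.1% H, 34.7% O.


Assume 100 g sample. Moles of each element:
  C: 52.1/12.01 = 4.338 mol
  H: 13.1/1.008 = 12.996 mol
  O: 34.7/16.0 = 2.169 mol
Divide by smallest (2.169):
  C: 4.338/2.169 = 2.0
  H: 12.996/2.169 = 5.99
  O: 2.169/2.169 = 1.0
Empirical formula: C2H6O

C2H6O


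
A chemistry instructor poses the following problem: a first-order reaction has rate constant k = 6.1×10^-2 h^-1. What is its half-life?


t½ = ln2/k = 0.693147/(6.1×10^-2 h^-1)
= 11.36 h

11.36 h


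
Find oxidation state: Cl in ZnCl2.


halide: -1
Oxidation number: -1

-1


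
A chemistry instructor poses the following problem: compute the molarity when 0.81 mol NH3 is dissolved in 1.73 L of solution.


M = n/V = 0.81/1.73 = 0.468 mol/L

0.468 M


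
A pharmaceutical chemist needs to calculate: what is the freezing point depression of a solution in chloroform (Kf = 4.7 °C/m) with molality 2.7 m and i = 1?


ΔTf = Kf × m × i
= 4.7 × 2.7 × 1
= 12.69 °C

12.69 °C


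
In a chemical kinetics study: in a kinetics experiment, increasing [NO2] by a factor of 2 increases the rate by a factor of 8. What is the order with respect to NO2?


rate ∝ [NO2]^n
2^n = 8 → n = 3
Order in NO2: 3

3


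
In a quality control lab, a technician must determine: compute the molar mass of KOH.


M(KOH) = 1×39.1 + 1×16.0 + 1×1.008
= 39.1 + 16.0 + 1.01
= 56.11 g/mol

56.11 g/mol


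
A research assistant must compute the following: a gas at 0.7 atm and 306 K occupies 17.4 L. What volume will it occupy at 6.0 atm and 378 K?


P1V1/T1 = P2V2/T2
V2 = P1V1T2/(T1P2)
= 0.7×17.4×378/(306×6.0)
= 2.508 L

2.508 L


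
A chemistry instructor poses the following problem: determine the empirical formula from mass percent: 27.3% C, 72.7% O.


Assume 100 g sample. Moles of each element:
  C: 27.3/12.01 = 2.273 mol
  O: 72.7/16.0 = 4.544 mol
Divide by smallest (2.273):
  C: 2.273/2.273 = 1.0
  O: 4.544/2.273 = 2.0
Empirical formula: CO2

CO2


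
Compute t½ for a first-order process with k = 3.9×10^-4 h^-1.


t½ = ln2/k = 0.693147/(3.9×10^-4 h^-1)
= 1777 h

1777 h


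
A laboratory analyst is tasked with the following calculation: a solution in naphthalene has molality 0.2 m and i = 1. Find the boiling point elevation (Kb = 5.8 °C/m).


ΔTb = Kb × m × i
= 5.8 × 0.2 × 1
= 1.16 °C

1.16 °C


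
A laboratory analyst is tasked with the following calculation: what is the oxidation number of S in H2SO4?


2(+1) + x + 4(-2) = 0, so x = +6
Oxidation number: +6

+6


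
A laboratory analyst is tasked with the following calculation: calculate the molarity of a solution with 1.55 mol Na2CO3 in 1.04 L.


M = n/V = 1.55/1.04 = 1.490 mol/L

1.490 M


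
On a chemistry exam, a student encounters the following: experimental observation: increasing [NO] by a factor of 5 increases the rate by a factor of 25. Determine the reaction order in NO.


rate ∝ [NO]^n
5^n = 25 → n = 2
Order in NO: 2

2


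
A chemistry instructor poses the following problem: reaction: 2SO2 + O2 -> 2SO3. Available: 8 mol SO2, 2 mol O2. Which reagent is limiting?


Mole ratio available / coefficient:
  SO2: 8/2 = 4.000
  O2: 2/1 = 2.000
Smaller ratio is limiting.

O2


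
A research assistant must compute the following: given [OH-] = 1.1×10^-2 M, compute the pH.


pOH = -log10([OH-]) = -log10(1.1×10^-2)
= 2 - log10(1.1) = 1.96
pH = 14 - pOH = 14 - 1.96 = 12.04

12.04


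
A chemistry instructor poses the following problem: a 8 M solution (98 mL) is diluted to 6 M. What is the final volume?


C1V1 = C2V2
8 × 98 = 6 × V2
V2 = 784/6 = 130.67 mL

130.67 mL


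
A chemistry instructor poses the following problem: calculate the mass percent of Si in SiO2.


M(SiO2) = 1×28.09 + 2×16.0 = 60.09 g/mol
Mass of Si = 1 × 28.09 = 28.09 g/mol
% Si = 28.09/60.09 × 100 = 46.75%

46.75%


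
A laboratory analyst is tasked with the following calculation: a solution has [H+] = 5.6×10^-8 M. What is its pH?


pH = -log10([H+]) = -log10(5.6×10^-8)
= 8 - log10(5.6)
= 8 - 0.75
= 7.25

7.25


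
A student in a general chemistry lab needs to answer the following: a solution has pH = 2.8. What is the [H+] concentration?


[H+] = 10^(-pH) = 10^(-2.8)
= 1.58×10^-3 M

1.58×10^-3 M


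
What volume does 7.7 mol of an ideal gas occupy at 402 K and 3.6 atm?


PV = nRT  (R = 0.08206 L·atm/(mol·K))
V = nRT/P = 7.7×0.08206×402/3.6
= 70.558 L

70.558 L


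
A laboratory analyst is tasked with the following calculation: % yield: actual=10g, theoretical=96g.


% yield = actual/theoretical × 100
= 10/96 × 100
= 10.42%

10.42%


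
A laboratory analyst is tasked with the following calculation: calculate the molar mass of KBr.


M(KBr) = 1×39.1 + 1×79.9
= 39.1 + 79.9
= 119.0 g/mol

119.0 g/mol


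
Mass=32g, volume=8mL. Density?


ρ = mass/volume
= 32/8
= 4.0 g/mL

4.0 g/mL


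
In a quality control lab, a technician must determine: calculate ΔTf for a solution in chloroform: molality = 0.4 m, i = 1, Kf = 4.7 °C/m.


ΔTf = Kf × m × i
= 4.7 × 0.4 × 1
= 1.88 °C

1.88 °C


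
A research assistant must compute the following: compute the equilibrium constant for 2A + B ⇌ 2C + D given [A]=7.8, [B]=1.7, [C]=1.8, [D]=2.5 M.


Kc = [C]^2[D]/([A]^2[B])
= (1.8^2 × 2.5^1)/(7.8^2 × 1.7^1)
= 8.1/103.428
= 0.07832

0.07832


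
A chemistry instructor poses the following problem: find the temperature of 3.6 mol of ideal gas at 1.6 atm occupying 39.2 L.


PV = nRT  (R = 0.08206 L·atm/(mol·K))
T = PV/(nR) = 1.6×39.2/(3.6×0.08206)
= 62.72/0.295416
= 212.31 K

212.31 K


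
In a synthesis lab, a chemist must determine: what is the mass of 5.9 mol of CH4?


M(CH4) = 16.04 g/mol
mass = n × M = 5.9 × 16.04 = 94.64 g

94.64 g


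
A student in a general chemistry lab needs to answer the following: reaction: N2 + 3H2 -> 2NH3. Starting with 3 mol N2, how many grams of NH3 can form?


Mole ratio NH3:N2 = 2:1
n(NH3) = 3 × 2/1 = 6.000 mol
mass = 6.000 × 17.03 = 102.18 g

102.18 g


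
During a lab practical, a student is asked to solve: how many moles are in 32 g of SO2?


M(SO2) = 64.07 g/mol
n = mass/M = 32/64.07 = 0.4995 mol

0.4995 mol


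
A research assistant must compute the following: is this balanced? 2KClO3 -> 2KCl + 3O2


Equation: 2KClO3 -> 2KCl + 3O2
Check atoms: Cl: 2=2, K: 2=2, O: 6=6
Balanced

Yes, balanced


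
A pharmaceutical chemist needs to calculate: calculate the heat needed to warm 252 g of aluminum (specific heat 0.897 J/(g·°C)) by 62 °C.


q = mcΔT = 252 × 0.897 × 62
= 14014.73 J

14014.73 J


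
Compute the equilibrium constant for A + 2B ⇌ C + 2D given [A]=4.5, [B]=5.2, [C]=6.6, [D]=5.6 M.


Kc = [C][D]^2/([A][B]^2)
= (6.6^1 × 5.6^2)/(4.5^1 × 5.2^2)
= 206.976/121.68
= 1.701

1.701


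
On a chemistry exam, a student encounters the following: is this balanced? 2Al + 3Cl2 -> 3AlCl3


Equation: 2Al + 3Cl2 -> 3AlCl3
Check atoms: Al: 2≠3, Cl: 6≠9
Not balanced

No, not balanced


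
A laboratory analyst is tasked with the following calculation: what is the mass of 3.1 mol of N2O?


M(N2O) = 44.02 g/mol
mass = n × M = 3.1 × 44.02 = 136.46 g

136.46 g


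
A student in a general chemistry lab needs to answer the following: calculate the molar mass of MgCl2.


M(MgCl2) = 1×24.31 + 2×35.45
= 24.31 + 70.9
= 95.21 g/mol

95.21 g/mol


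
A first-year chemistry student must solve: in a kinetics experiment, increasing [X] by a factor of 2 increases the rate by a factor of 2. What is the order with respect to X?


rate ∝ [X]^n
2^n = 2 → n = 1
Order in X: 1

1


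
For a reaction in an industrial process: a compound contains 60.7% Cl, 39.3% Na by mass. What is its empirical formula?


Assume 100 g sample. Moles of each element:
  Cl: 60.7/35.45 = 1.712 mol
  Na: 39.3/22.99 = 1.709 mol
Divide by smallest (1.709):
  Cl: 1.712/1.709 = 1.0
  Na: 1.709/1.709 = 1.0
Empirical formula: NaCl

NaCl


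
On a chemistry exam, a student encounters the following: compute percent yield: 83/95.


% yield = actual/theoretical × 100
= 83/95 × 100
= 87.37%

87.37%


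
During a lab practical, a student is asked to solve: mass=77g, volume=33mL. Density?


ρ = mass/volume
= 77/33
= 2.333 g/mL

2.333 g/mL


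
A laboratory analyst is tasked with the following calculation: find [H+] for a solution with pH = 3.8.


[H+] = 10^(-pH) = 10^(-3.8)
= 1.58×10^-4 M

1.58×10^-4 M


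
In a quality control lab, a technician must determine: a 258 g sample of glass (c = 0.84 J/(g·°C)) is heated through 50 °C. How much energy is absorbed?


q = mcΔT = 258 × 0.84 × 50
= 10836.00 J

10836.00 J


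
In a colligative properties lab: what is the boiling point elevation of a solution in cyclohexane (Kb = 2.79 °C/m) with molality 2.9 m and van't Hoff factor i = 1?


ΔTb = Kb × m × i
= 2.79 × 2.9 × 1
= 8.091 °C

8.091 °C


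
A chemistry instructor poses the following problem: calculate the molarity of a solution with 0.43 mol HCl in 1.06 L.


M = n/V = 0.43/1.06 = 0.406 mol/L

0.406 M


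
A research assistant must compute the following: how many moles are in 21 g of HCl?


M(HCl) = 36.46 g/mol
n = mass/M = 21/36.46 = 0.576 mol

0.576 mol


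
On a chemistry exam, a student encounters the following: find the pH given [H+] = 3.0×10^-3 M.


pH = -log10([H+]) = -log10(3.0×10^-3)
= 3 - log10(3.0)
= 3 - 0.48
= 2.52

2.52


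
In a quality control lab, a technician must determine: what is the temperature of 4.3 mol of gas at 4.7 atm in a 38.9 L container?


PV = nRT  (R = 0.08206 L·atm/(mol·K))
T = PV/(nR) = 4.7×38.9/(4.3×0.08206)
= 182.83/0.352858
= 518.14 K

518.14 K


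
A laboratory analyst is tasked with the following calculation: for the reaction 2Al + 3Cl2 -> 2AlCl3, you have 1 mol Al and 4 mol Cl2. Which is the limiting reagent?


Mole ratio available / coefficient:
  Al: 1/2 = 0.500
  Cl2: 4/3 = 1.333
Smaller ratio is limiting.

Al


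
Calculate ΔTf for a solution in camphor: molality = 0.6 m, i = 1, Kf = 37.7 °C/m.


ΔTf = Kf × m × i
= 37.7 × 0.6 × 1
= 22.62 °C

22.62 °C


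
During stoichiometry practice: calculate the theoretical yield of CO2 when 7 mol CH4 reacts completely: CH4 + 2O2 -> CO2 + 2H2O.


Mole ratio CO2:CH4 = 1:1
n(CO2) = 7 × 1/1 = 7.000 mol
mass = 7.000 × 44.01 = 308.07 g

308.07 g


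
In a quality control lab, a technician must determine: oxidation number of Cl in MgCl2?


halide: -1
Oxidation number: -1

-1


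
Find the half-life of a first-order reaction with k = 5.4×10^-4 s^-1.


t½ = ln2/k = 0.693147/(5.4×10^-4 s^-1)
= 1284 s

1284 s


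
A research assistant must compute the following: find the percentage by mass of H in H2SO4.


M(H2SO4) = 2×1.008 + 1×32.07 + 4×16.0 = 98.086 g/mol
Mass of H = 2 × 1.008 = 2.016 g/mol
% H = 2.016/98.086 × 100 = 2.06%

2.06%


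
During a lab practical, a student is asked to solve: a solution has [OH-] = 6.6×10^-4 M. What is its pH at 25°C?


pOH = -log10([OH-]) = -log10(6.6×10^-4)
= 4 - log10(6.6) = 3.18
pH = 14 - pOH = 14 - 3.18 = 10.82

10.82


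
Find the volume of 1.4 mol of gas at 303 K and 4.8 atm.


PV = nRT  (R = 0.08206 L·atm/(mol·K))
V = nRT/P = 1.4×0.08206×303/4.8
= 7.252 L

7.252 L


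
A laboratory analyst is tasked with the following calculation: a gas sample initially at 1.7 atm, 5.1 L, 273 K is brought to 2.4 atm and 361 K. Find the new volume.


P1V1/T1 = P2V2/T2
V2 = P1V1T2/(T1P2)
= 1.7×5.1×361/(273×2.4)
= 4.777 L

4.777 L


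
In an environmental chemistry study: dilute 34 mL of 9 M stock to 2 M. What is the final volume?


C1V1 = C2V2
9 × 34 = 2 × V2
V2 = 306/2 = 153.0 mL

153.0 mL


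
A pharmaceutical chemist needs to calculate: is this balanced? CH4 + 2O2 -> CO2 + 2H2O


Equation: CH4 + 2O2 -> CO2 + 2H2O
Check atoms: C: 1=1, H: 4=4, O: 4=4
Balanced

Yes, balanced


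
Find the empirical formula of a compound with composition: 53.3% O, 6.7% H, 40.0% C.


Assume 100 g sample. Moles of each element:
  O: 53.3/16.0 = 3.331 mol
  H: 6.7/1.008 = 6.647 mol
  C: 40.0/12.01 = 3.331 mol
Divide by smallest (3.331):
  O: 3.331/3.331 = 1.0
  H: 6.647/3.331 = 2.0
  C: 3.331/3.331 = 1.0
Empirical formula: CH2O

CH2O


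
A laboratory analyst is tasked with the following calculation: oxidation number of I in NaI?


halide: -1
Oxidation number: -1

-1


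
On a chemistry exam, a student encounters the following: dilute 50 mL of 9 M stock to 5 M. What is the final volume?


C1V1 = C2V2
9 × 50 = 5 × V2
V2 = 450/5 = 90.0 mL

90.0 mL


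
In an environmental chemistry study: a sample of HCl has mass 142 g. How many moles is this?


M(HCl) = 36.46 g/mol
n = mass/M = 142/36.46 = 3.8947 mol

3.8947 mol


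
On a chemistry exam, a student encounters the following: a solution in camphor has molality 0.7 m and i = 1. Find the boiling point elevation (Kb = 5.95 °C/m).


ΔTb = Kb × m × i
= 5.95 × 0.7 × 1
= 4.165 °C

4.165 °C


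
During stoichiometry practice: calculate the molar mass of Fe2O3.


M(Fe2O3) = 2×55.85 + 3×16.0
= 111.7 + 48.0
= 159.7 g/mol

159.7 g/mol


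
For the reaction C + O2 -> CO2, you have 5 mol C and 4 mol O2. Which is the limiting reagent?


Mole ratio available / coefficient:
  C: 5/1 = 5.000
  O2: 4/1 = 4.000
Smaller ratio is limiting.

O2


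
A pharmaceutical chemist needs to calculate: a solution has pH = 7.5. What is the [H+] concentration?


[H+] = 10^(-pH) = 10^(-7.5)
= 3.16×10^-8 M

3.16×10^-8 M


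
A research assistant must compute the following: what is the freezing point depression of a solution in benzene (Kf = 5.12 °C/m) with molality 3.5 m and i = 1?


ΔTf = Kf × m × i
= 5.12 × 3.5 × 1
= 17.92 °C

17.92 °C


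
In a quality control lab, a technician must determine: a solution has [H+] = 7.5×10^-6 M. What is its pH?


pH = -log10([H+]) = -log10(7.5×10^-6)
= 6 - log10(7.5)
= 6 - 0.88
= 5.12

5.12


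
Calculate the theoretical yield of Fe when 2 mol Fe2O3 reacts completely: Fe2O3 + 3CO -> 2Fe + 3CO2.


Mole ratio Fe:Fe2O3 = 2:1
n(Fe) = 2 × 2/1 = 4.000 mol
mass = 4.000 × 55.85 = 223.4 g

223.4 g


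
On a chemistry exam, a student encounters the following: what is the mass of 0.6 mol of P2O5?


M(P2O5) = 141.94 g/mol
mass = n × M = 0.6 × 141.94 = 85.16 g

85.16 g


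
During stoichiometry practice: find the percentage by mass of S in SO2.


M(SO2) = 1×32.07 + 2×16.0 = 64.07 g/mol
Mass of S = 1 × 32.07 = 32.07 g/mol
% S = 32.07/64.07 × 100 = 50.05%

50.05%


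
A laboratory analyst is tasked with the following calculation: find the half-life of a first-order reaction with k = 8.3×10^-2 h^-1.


t½ = ln2/k = 0.693147/(8.3×10^-2 h^-1)
= 8.351 h

8.351 h


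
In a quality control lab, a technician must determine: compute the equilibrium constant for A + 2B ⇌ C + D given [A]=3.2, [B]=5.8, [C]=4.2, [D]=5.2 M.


Kc = [C][D]/([A][B]^2)
= (4.2^1 × 5.2^1)/(3.2^1 × 5.8^2)
= 21.84/107.648
= 0.2029

0.2029


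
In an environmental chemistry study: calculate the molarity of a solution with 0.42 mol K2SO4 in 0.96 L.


M = n/V = 0.42/0.96 = 0.438 mol/L

0.438 M


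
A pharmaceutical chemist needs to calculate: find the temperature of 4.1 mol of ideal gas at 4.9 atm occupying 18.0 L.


PV = nRT  (R = 0.08206 L·atm/(mol·K))
T = PV/(nR) = 4.9×18.0/(4.1×0.08206)
= 88.20/0.336446
= 262.15 K

262.15 K


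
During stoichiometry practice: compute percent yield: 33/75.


% yield = actual/theoretical × 100
= 33/75 × 100
= 44.0%

44.0%


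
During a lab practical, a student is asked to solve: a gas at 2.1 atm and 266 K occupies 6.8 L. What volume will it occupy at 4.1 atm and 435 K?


P1V1/T1 = P2V2/T2
V2 = P1V1T2/(T1P2)
= 2.1×6.8×435/(266×4.1)
= 5.696 L

5.696 L


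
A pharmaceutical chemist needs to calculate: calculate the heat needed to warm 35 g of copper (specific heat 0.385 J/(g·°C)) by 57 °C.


q = mcΔT = 35 × 0.385 × 57
= 768.08 J

768.08 J


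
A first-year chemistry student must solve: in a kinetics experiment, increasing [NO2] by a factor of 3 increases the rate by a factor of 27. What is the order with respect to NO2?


rate ∝ [NO2]^n
3^n = 27 → n = 3
Order in NO2: 3

3


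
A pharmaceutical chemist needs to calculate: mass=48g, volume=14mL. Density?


ρ = mass/volume
= 48/14
= 3.429 g/mL

3.429 g/mL


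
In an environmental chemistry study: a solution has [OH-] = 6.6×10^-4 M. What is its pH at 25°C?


pOH = -log10([OH-]) = -log10(6.6×10^-4)
= 4 - log10(6.6) = 3.18
pH = 14 - pOH = 14 - 3.18 = 10.82

10.82


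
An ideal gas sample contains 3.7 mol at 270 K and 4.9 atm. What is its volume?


PV = nRT  (R = 0.08206 L·atm/(mol·K))
V = nRT/P = 3.7×0.08206×270/4.9
= 16.73 L

16.73 L


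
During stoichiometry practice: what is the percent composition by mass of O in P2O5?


M(P2O5) = 2×30.97 + 5×16.0 = 141.94 g/mol
Mass of O = 5 × 16.0 = 80.00 g/mol
% O = 80.00/141.94 × 100 = 56.36%

56.36%


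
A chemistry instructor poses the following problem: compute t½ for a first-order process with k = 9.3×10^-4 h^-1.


t½ = ln2/k = 0.693147/(9.3×10^-4 h^-1)
= 745.3 h

745.3 h


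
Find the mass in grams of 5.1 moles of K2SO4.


M(K2SO4) = 174.27 g/mol
mass = n × M = 5.1 × 174.27 = 888.78 g

888.78 g


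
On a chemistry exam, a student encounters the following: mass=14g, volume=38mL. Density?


ρ = mass/volume
= 14/38
= 0.368 g/mL

0.368 g/mL


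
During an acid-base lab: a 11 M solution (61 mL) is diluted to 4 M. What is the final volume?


C1V1 = C2V2
11 × 61 = 4 × V2
V2 = 671/4 = 167.75 mL

167.75 mL


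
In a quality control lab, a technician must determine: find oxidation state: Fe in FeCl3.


x + 3(-1) = 0, so x = +3
Oxidation number: +3

+3


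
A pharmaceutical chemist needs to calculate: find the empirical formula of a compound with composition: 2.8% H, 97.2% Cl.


Assume 100 g sample. Moles of each element:
  H: 2.8/1.008 = 2.778 mol
  Cl: 97.2/35.45 = 2.742 mol
Divide by smallest (2.742):
  H: 2.778/2.742 = 1.01
  Cl: 2.742/2.742 = 1.0
Empirical formula: HCl

HCl


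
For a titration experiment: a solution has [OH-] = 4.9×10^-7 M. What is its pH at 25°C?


pOH = -log10([OH-]) = -log10(4.9×10^-7)
= 7 - log10(4.9) = 6.31
pH = 14 - pOH = 14 - 6.31 = 7.69

7.69


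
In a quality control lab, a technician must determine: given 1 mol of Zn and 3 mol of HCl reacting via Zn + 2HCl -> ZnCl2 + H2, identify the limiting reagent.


Mole ratio available / coefficient:
  Zn: 1/1 = 1.000
  HCl: 3/2 = 1.500
Smaller ratio is limiting.

Zn


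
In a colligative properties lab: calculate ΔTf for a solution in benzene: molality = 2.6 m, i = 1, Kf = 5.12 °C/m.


ΔTf = Kf × m × i
= 5.12 × 2.6 × 1
= 13.312 °C

13.312 °C


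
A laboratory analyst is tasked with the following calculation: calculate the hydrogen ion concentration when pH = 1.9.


[H+] = 10^(-pH) = 10^(-1.9)
= 1.26×10^-2 M

1.26×10^-2 M


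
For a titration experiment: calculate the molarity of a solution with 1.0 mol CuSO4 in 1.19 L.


M = n/V = 1.0/1.19 = 0.840 mol/L

0.840 M


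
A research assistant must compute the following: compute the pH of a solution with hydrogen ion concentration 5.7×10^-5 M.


pH = -log10([H+]) = -log10(5.7×10^-5)
= 5 - log10(5.7)
= 5 - 0.76
= 4.24

4.24


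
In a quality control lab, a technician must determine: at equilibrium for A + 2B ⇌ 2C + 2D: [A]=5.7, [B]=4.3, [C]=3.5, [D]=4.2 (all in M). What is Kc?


Kc = [C]^2[D]^2/([A][B]^2)
= (3.5^2 × 4.2^2)/(5.7^1 × 4.3^2)
= 216.09/105.393
= 2.050

2.050


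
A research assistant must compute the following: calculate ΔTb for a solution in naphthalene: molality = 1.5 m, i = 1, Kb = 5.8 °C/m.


ΔTb = Kb × m × i
= 5.8 × 1.5 × 1
= 8.7 °C

8.7 °C


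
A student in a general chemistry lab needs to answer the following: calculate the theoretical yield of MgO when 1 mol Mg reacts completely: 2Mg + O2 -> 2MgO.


Mole ratio MgO:Mg = 2:2
n(MgO) = 1 × 2/2 = 1.000 mol
mass = 1.000 × 40.31 = 40.31 g

40.31 g


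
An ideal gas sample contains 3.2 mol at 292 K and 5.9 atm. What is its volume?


PV = nRT  (R = 0.08206 L·atm/(mol·K))
V = nRT/P = 3.2×0.08206×292/5.9
= 12.996 L

12.996 L


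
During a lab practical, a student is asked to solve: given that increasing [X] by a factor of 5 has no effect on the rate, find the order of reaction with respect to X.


rate ∝ [X]^n
rate ∝ [X]^0
Order in X: 0

0


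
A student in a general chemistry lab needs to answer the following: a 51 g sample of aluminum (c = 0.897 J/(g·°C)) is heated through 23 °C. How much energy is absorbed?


q = mcΔT = 51 × 0.897 × 23
= 1052.18 J

1052.18 J


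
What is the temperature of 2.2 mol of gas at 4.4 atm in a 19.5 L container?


PV = nRT  (R = 0.08206 L·atm/(mol·K))
T = PV/(nR) = 4.4×19.5/(2.2×0.08206)
= 85.80/0.180532
= 475.26 K

475.26 K


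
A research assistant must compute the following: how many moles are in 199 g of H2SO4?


M(H2SO4) = 98.09 g/mol
n = mass/M = 199/98.09 = 2.0287 mol

2.0287 mol


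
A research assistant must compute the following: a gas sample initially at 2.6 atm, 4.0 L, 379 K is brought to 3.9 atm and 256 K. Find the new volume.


P1V1/T1 = P2V2/T2
V2 = P1V1T2/(T1P2)
= 2.6×4.0×256/(379×3.9)
= 1.801 L

1.801 L


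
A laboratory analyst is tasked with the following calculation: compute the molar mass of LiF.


M(LiF) = 1×6.94 + 1×19.0
= 6.94 + 19.0
= 25.94 g/mol

25.94 g/mol


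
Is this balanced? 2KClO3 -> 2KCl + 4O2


Equation: 2KClO3 -> 2KCl + 4O2
Check atoms: Cl: 2=2, K: 2=2, O: 6≠8
Not balanced

No, not balanced


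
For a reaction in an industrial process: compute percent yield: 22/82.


% yield = actual/theoretical × 100
= 22/82 × 100
= 26.83%

26.83%


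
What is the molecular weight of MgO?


M(MgO) = 1×24.31 + 1×16.0
= 24.31 + 16.0
= 40.31 g/mol

40.31 g/mol


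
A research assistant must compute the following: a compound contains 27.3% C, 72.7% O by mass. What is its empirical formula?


Assume 100 g sample. Moles of each element:
  C: 27.3/12.01 = 2.273 mol
  O: 72.7/16.0 = 4.544 mol
Divide by smallest (2.273):
  C: 2.273/2.273 = 1.0
  O: 4.544/2.273 = 2.0
Empirical formula: CO2

CO2


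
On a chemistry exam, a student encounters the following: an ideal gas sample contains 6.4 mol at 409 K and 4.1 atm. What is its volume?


PV = nRT  (R = 0.08206 L·atm/(mol·K))
V = nRT/P = 6.4×0.08206×409/4.1
= 52.39 L

52.39 L


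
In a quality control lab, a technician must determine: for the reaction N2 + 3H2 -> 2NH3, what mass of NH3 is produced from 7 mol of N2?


Mole ratio NH3:N2 = 2:1
n(NH3) = 7 × 2/1 = 14.000 mol
mass = 14.000 × 17.03 = 238.42 g

238.42 g


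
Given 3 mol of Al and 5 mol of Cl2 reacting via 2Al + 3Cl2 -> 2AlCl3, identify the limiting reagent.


Mole ratio available / coefficient:
  Al: 3/2 = 1.500
  Cl2: 5/3 = 1.667
Smaller ratio is limiting.

Al


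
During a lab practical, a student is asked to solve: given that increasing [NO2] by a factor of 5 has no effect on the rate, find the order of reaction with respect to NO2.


rate ∝ [NO2]^n
rate ∝ [NO2]^0
Order in NO2: 0

0


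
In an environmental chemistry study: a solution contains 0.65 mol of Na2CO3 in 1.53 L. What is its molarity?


M = n/V = 0.65/1.53 = 0.425 mol/L

0.425 M


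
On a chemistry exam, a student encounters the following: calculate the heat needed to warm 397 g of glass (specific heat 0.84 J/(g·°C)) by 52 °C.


q = mcΔT = 397 × 0.84 × 52
= 17340.96 J

17340.96 J


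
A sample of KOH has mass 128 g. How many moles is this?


M(KOH) = 56.11 g/mol
n = mass/M = 128/56.11 = 2.2812 mol

2.2812 mol


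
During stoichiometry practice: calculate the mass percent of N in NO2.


M(NO2) = 1×14.01 + 2×16.0 = 46.01 g/mol
Mass of N = 1 × 14.01 = 14.01 g/mol
% N = 14.01/46.01 × 100 = 30.45%

30.45%


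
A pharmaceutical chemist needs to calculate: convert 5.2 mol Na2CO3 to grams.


M(Na2CO3) = 105.99 g/mol
mass = n × M = 5.2 × 105.99 = 551.15 g

551.15 g


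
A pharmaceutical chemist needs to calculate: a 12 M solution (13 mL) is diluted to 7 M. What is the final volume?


C1V1 = C2V2
12 × 13 = 7 × V2
V2 = 156/7 = 22.29 mL

22.29 mL


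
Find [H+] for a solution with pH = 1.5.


[H+] = 10^(-pH) = 10^(-1.5)
= 3.16×10^-2 M

3.16×10^-2 M


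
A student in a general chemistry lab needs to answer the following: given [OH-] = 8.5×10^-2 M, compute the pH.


pOH = -log10([OH-]) = -log10(8.5×10^-2)
= 2 - log10(8.5) = 1.07
pH = 14 - pOH = 14 - 1.07 = 12.93

12.93


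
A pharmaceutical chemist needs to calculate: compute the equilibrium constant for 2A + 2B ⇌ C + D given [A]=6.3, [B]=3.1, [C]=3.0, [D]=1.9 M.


Kc = [C][D]/([A]^2[B]^2)
= (3.0^1 × 1.9^1)/(6.3^2 × 3.1^2)
= 5.7/381.4209
= 0.01494

0.01494


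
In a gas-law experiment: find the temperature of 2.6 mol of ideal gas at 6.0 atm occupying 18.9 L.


PV = nRT  (R = 0.08206 L·atm/(mol·K))
T = PV/(nR) = 6.0×18.9/(2.6×0.08206)
= 113.40/0.213356
= 531.51 K

531.51 K


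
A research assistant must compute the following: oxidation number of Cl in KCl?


halide: -1
Oxidation number: -1

-1


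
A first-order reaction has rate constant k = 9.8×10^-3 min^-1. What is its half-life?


t½ = ln2/k = 0.693147/(9.8×10^-3 min^-1)
= 70.73 min

70.73 min


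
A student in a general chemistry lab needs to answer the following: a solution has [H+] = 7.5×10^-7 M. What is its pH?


pH = -log10([H+]) = -log10(7.5×10^-7)
= 7 - log10(7.5)
= 7 - 0.88
= 6.12

6.12
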